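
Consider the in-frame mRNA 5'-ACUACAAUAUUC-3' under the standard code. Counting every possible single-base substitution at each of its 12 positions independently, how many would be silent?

9

Codon 1 (ACU, Thr): 3 synonymous substitutions.
Codon 2 (ACA, Thr): 3 synonymous substitutions.
Codon 3 (AUA, Ile): 2 synonymous substitutions.
Codon 4 (UUC, Phe): 1 synonymous substitution.
Total: 3 + 3 + 2 + 1 = 9.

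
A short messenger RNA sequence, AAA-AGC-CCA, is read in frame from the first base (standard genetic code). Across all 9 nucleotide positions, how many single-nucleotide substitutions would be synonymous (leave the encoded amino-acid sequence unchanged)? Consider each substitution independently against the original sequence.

Codon 1 (AAA, Lys): 1 synonymous substitution.
Codon 2 (AGC, Ser): 1 synonymous substitution.
Codon 3 (CCA, Pro): 3 synonymous substitutions.
Total: 1 + 1 + 3 = 5.

5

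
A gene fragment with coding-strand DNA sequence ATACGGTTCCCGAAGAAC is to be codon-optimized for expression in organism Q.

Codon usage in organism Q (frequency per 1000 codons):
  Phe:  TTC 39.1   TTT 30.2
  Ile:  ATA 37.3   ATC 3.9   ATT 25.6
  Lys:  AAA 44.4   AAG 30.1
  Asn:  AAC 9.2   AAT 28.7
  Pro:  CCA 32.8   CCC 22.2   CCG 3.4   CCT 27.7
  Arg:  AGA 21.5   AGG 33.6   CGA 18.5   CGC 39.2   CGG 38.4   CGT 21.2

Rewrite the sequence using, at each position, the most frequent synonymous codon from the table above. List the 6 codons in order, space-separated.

ATA CGC TTC CCA AAA AAT

Codon 1 (Ile): best is ATA at 37.3.
Codon 2 (Arg): best is CGC at 39.2.
Codon 3 (Phe): best is TTC at 39.1.
Codon 4 (Pro): best is CCA at 32.8.
Codon 5 (Lys): best is AAA at 44.4.
Codon 6 (Asn): best is AAT at 28.7.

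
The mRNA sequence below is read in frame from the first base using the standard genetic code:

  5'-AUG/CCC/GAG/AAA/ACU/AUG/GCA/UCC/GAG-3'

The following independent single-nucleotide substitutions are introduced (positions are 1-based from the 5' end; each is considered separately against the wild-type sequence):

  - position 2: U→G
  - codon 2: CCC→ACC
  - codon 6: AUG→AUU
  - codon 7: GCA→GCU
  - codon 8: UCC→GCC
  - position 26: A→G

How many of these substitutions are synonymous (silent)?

Codon 1: AUG (Met) → AGG (Arg) — missense.
Codon 2: CCC (Pro) → ACC (Thr) — missense.
Codon 6: AUG (Met) → AUU (Ile) — missense.
Codon 7: GCA (Ala) → GCU (Ala) — synonymous.
Codon 8: UCC (Ser) → GCC (Ala) — missense.
Codon 9: GAG (Glu) → GGG (Gly) — missense.
Synonymous: 1 of 6.

1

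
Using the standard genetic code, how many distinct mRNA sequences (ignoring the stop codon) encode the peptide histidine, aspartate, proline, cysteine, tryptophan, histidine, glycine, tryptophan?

256

His: 2 codons.
Asp: 2 codons.
Pro: 4 codons.
Cys: 2 codons.
Trp: 1 codon.
His: 2 codons.
Gly: 4 codons.
Trp: 1 codon.
2 × 2 × 4 × 2 × 1 × 2 × 4 × 1 = 256.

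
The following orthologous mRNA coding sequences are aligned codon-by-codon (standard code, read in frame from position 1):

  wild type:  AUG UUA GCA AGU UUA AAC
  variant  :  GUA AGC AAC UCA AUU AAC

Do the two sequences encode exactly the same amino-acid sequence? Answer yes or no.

Codon 1: AUG Met / GUA Val — nonsynonymous.
Codon 2: UUA Leu / AGC Ser — nonsynonymous.
Codon 3: GCA Ala / AAC Asn — nonsynonymous.
Codon 4: AGU Ser / UCA Ser — synonymous.
Codon 5: UUA Leu / AUU Ile — nonsynonymous.
Codon 6: AAC Asn / AAC Asn — identical.
Nonsynonymous differences: 4 → different protein.

no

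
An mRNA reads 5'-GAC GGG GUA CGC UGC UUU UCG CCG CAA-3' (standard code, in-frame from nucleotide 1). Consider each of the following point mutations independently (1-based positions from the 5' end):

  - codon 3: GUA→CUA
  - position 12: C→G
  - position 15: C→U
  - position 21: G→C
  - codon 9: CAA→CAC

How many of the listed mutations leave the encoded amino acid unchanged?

Codon 3: GUA (Val) → CUA (Leu) — missense.
Codon 4: CGC (Arg) → CGG (Arg) — synonymous.
Codon 5: UGC (Cys) → UGU (Cys) — synonymous.
Codon 7: UCG (Ser) → UCC (Ser) — synonymous.
Codon 9: CAA (Gln) → CAC (His) — missense.
Synonymous: 3 of 5.

3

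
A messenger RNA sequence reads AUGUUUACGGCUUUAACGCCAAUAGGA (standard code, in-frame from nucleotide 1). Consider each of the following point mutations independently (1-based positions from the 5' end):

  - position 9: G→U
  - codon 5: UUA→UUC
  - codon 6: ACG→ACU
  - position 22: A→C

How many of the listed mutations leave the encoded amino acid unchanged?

Codon 3: ACG (Thr) → ACU (Thr) — synonymous.
Codon 5: UUA (Leu) → UUC (Phe) — missense.
Codon 6: ACG (Thr) → ACU (Thr) — synonymous.
Codon 8: AUA (Ile) → CUA (Leu) — missense.
Synonymous: 2 of 4.

2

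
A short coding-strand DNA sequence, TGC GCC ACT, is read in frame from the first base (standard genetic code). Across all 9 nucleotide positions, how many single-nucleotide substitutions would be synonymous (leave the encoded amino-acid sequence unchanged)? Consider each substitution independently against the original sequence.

7

Codon 1 (TGC, Cys): 1 synonymous substitution.
Codon 2 (GCC, Ala): 3 synonymous substitutions.
Codon 3 (ACT, Thr): 3 synonymous substitutions.
Total: 1 + 3 + 3 = 7.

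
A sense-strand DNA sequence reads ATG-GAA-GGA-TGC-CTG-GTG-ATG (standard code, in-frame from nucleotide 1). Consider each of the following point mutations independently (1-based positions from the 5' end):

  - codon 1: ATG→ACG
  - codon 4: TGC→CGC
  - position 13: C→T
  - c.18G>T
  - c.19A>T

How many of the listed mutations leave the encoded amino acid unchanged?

Codon 1: ATG (Met) → ACG (Thr) — missense.
Codon 4: TGC (Cys) → CGC (Arg) — missense.
Codon 5: CTG (Leu) → TTG (Leu) — synonymous.
Codon 6: GTG (Val) → GTT (Val) — synonymous.
Codon 7: ATG (Met) → TTG (Leu) — missense.
Synonymous: 2 of 5.

2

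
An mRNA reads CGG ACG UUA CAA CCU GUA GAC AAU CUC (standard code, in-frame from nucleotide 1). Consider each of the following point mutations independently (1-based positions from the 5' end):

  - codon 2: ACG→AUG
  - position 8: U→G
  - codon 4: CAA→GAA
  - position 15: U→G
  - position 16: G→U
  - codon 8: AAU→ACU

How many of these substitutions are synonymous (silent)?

Codon 2: ACG (Thr) → AUG (Met) — missense.
Codon 3: UUA (Leu) → UGA (Stop) — nonsense.
Codon 4: CAA (Gln) → GAA (Glu) — missense.
Codon 5: CCU (Pro) → CCG (Pro) — synonymous.
Codon 6: GUA (Val) → UUA (Leu) — missense.
Codon 8: AAU (Asn) → ACU (Thr) — missense.
Synonymous: 1 of 6.

1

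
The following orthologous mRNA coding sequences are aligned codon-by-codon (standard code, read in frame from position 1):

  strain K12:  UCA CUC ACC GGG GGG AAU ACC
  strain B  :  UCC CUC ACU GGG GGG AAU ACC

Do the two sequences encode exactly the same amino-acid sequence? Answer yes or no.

yes

Codon 1: UCA Ser / UCC Ser — synonymous.
Codon 2: CUC Leu / CUC Leu — identical.
Codon 3: ACC Thr / ACU Thr — synonymous.
Codon 4: GGG Gly / GGG Gly — identical.
Codon 5: GGG Gly / GGG Gly — identical.
Codon 6: AAU Asn / AAU Asn — identical.
Codon 7: ACC Thr / ACC Thr — identical.
Nonsynonymous differences: 0 → same protein.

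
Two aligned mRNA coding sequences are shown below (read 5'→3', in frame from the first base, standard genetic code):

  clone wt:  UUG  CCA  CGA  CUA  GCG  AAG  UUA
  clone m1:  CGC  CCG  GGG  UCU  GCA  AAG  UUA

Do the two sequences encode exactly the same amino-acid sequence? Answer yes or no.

no

Codon 1: UUG Leu / CGC Arg — nonsynonymous.
Codon 2: CCA Pro / CCG Pro — synonymous.
Codon 3: CGA Arg / GGG Gly — nonsynonymous.
Codon 4: CUA Leu / UCU Ser — nonsynonymous.
Codon 5: GCG Ala / GCA Ala — synonymous.
Codon 6: AAG Lys / AAG Lys — identical.
Codon 7: UUA Leu / UUA Leu — identical.
Nonsynonymous differences: 3 → different protein.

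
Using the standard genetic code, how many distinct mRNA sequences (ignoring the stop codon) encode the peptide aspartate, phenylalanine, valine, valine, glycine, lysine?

Asp: 2 codons.
Phe: 2 codons.
Val: 4 codons.
Val: 4 codons.
Gly: 4 codons.
Lys: 2 codons.
2 × 2 × 4 × 4 × 4 × 2 = 512.

512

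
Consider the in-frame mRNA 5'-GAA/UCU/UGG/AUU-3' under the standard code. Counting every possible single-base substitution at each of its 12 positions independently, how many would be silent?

Codon 1 (GAA, Glu): 1 synonymous substitution.
Codon 2 (UCU, Ser): 3 synonymous substitutions.
Codon 3 (UGG, Trp): 0 synonymous substitutions.
Codon 4 (AUU, Ile): 2 synonymous substitutions.
Total: 1 + 3 + 0 + 2 = 6.

6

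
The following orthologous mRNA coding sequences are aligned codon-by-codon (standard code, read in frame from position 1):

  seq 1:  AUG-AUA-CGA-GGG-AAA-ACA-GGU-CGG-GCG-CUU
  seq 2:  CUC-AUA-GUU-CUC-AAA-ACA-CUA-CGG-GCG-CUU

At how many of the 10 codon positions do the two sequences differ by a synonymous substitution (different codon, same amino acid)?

0

Codon 1: AUG Met / CUC Leu — nonsynonymous.
Codon 2: AUA Ile / AUA Ile — identical.
Codon 3: CGA Arg / GUU Val — nonsynonymous.
Codon 4: GGG Gly / CUC Leu — nonsynonymous.
Codon 5: AAA Lys / AAA Lys — identical.
Codon 6: ACA Thr / ACA Thr — identical.
Codon 7: GGU Gly / CUA Leu — nonsynonymous.
Codon 8: CGG Arg / CGG Arg — identical.
Codon 9: GCG Ala / GCG Ala — identical.
Codon 10: CUU Leu / CUU Leu — identical.
Synonymous differences: 0.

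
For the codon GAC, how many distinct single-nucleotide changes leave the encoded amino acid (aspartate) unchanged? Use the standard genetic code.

1

Position 1: none → 0 synonymous.
Position 2: none → 0 synonymous.
Position 3: GAU → 1 synonymous.
Total: 0 + 0 + 1 = 1.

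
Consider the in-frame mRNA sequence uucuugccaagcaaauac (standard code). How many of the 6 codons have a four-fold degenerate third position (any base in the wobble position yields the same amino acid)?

1

Codon 1 UUC (Phe): third position 2-fold.
Codon 2 UUG (Leu): third position 2-fold.
Codon 3 CCA (Pro): third position 4-fold.
Codon 4 AGC (Ser): third position 2-fold.
Codon 5 AAA (Lys): third position 2-fold.
Codon 6 UAC (Tyr): third position 2-fold.
Four-fold degenerate third positions: 1.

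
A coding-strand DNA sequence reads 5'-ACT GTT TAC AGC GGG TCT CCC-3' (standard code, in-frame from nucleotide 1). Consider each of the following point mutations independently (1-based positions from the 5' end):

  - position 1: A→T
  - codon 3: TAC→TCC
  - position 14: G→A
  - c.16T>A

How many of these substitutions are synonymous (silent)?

0

Codon 1: ACT (Thr) → TCT (Ser) — missense.
Codon 3: TAC (Tyr) → TCC (Ser) — missense.
Codon 5: GGG (Gly) → GAG (Glu) — missense.
Codon 6: TCT (Ser) → ACT (Thr) — missense.
Synonymous: 0 of 4.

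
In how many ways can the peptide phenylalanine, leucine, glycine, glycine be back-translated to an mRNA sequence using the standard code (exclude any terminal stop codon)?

Phe: 2 codons.
Leu: 6 codons.
Gly: 4 codons.
Gly: 4 codons.
2 × 6 × 4 × 4 = 192.

192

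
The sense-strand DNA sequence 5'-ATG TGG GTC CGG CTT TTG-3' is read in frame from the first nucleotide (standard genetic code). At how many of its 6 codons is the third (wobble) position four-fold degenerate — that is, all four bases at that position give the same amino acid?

Codon 1 ATG (Met): third position 1-fold.
Codon 2 TGG (Trp): third position 1-fold.
Codon 3 GTC (Val): third position 4-fold.
Codon 4 CGG (Arg): third position 4-fold.
Codon 5 CTT (Leu): third position 4-fold.
Codon 6 TTG (Leu): third position 2-fold.
Four-fold degenerate third positions: 3.

3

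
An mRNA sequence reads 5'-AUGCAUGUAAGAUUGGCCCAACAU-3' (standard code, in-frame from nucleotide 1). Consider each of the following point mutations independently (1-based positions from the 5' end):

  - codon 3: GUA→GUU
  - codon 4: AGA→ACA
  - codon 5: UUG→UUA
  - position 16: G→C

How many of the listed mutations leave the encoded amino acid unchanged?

Codon 3: GUA (Val) → GUU (Val) — synonymous.
Codon 4: AGA (Arg) → ACA (Thr) — missense.
Codon 5: UUG (Leu) → UUA (Leu) — synonymous.
Codon 6: GCC (Ala) → CCC (Pro) — missense.
Synonymous: 2 of 4.

2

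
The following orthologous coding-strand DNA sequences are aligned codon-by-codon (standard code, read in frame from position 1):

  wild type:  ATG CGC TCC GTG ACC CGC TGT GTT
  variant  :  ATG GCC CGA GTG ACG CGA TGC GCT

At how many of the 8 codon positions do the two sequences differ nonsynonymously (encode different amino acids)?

3

Codon 1: ATG Met / ATG Met — identical.
Codon 2: CGC Arg / GCC Ala — nonsynonymous.
Codon 3: TCC Ser / CGA Arg — nonsynonymous.
Codon 4: GTG Val / GTG Val — identical.
Codon 5: ACC Thr / ACG Thr — synonymous.
Codon 6: CGC Arg / CGA Arg — synonymous.
Codon 7: TGT Cys / TGC Cys — synonymous.
Codon 8: GTT Val / GCT Ala — nonsynonymous.
Nonsynonymous differences: 3.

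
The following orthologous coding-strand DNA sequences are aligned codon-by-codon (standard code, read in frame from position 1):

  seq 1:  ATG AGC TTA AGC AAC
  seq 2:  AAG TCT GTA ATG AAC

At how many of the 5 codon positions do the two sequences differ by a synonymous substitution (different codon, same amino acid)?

1

Codon 1: ATG Met / AAG Lys — nonsynonymous.
Codon 2: AGC Ser / TCT Ser — synonymous.
Codon 3: TTA Leu / GTA Val — nonsynonymous.
Codon 4: AGC Ser / ATG Met — nonsynonymous.
Codon 5: AAC Asn / AAC Asn — identical.
Synonymous differences: 1.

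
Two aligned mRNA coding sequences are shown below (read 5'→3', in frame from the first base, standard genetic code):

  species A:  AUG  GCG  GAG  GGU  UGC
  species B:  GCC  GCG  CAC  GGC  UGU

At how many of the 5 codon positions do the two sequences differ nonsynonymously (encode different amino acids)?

2

Codon 1: AUG Met / GCC Ala — nonsynonymous.
Codon 2: GCG Ala / GCG Ala — identical.
Codon 3: GAG Glu / CAC His — nonsynonymous.
Codon 4: GGU Gly / GGC Gly — synonymous.
Codon 5: UGC Cys / UGU Cys — synonymous.
Nonsynonymous differences: 2.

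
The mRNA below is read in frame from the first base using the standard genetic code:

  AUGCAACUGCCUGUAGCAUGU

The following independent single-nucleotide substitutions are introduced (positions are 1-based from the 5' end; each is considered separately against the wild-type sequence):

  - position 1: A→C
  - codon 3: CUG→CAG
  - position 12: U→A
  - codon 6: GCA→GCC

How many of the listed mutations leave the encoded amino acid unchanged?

Codon 1: AUG (Met) → CUG (Leu) — missense.
Codon 3: CUG (Leu) → CAG (Gln) — missense.
Codon 4: CCU (Pro) → CCA (Pro) — synonymous.
Codon 6: GCA (Ala) → GCC (Ala) — synonymous.
Synonymous: 2 of 4.

2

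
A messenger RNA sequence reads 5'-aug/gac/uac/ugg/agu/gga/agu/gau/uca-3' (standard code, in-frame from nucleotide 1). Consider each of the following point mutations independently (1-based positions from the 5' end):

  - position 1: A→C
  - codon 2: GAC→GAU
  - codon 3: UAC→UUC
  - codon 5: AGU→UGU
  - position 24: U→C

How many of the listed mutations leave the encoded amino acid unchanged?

Codon 1: AUG (Met) → CUG (Leu) — missense.
Codon 2: GAC (Asp) → GAU (Asp) — synonymous.
Codon 3: UAC (Tyr) → UUC (Phe) — missense.
Codon 5: AGU (Ser) → UGU (Cys) — missense.
Codon 8: GAU (Asp) → GAC (Asp) — synonymous.
Synonymous: 2 of 5.

2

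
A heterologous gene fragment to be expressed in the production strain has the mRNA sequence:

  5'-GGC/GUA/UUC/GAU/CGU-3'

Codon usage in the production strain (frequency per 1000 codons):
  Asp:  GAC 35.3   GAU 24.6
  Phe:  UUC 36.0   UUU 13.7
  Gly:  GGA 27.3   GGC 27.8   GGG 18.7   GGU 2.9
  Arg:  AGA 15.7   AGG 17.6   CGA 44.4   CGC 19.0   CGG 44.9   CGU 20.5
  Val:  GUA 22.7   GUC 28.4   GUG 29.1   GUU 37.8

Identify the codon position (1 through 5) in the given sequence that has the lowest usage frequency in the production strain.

Codon 1 GGC (Gly): 27.8 per 1000.
Codon 2 GUA (Val): 22.7 per 1000.
Codon 3 UUC (Phe): 36.0 per 1000.
Codon 4 GAU (Asp): 24.6 per 1000.
Codon 5 CGU (Arg): 20.5 per 1000.
Lowest frequency is 20.5 at codon 5.

5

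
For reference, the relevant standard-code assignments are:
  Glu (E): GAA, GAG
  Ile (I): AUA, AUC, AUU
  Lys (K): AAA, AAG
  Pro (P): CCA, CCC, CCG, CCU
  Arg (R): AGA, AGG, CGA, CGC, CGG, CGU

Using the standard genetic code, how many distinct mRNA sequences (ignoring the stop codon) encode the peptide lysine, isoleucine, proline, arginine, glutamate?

Lys: 2 codons.
Ile: 3 codons.
Pro: 4 codons.
Arg: 6 codons.
Glu: 2 codons.
2 × 3 × 4 × 6 × 2 = 288.

288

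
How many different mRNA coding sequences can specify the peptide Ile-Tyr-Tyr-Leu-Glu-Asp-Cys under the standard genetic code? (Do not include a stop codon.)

576

Ile: 3 codons.
Tyr: 2 codons.
Tyr: 2 codons.
Leu: 6 codons.
Glu: 2 codons.
Asp: 2 codons.
Cys: 2 codons.
3 × 2 × 2 × 6 × 2 × 2 × 2 = 576.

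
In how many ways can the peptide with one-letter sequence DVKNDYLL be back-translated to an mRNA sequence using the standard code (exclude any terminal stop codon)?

4608

Asp: 2 codons.
Val: 4 codons.
Lys: 2 codons.
Asn: 2 codons.
Asp: 2 codons.
Tyr: 2 codons.
Leu: 6 codons.
Leu: 6 codons.
2 × 4 × 2 × 2 × 2 × 2 × 6 × 6 = 4608.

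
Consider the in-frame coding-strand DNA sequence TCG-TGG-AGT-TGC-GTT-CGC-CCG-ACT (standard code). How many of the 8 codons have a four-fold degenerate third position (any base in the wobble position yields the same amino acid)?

5

Codon 1 TCG (Ser): third position 4-fold.
Codon 2 TGG (Trp): third position 1-fold.
Codon 3 AGT (Ser): third position 2-fold.
Codon 4 TGC (Cys): third position 2-fold.
Codon 5 GTT (Val): third position 4-fold.
Codon 6 CGC (Arg): third position 4-fold.
Codon 7 CCG (Pro): third position 4-fold.
Codon 8 ACT (Thr): third position 4-fold.
Four-fold degenerate third positions: 5.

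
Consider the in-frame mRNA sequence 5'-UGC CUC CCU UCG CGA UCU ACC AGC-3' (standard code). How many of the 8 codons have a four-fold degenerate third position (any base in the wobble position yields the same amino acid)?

Codon 1 UGC (Cys): third position 2-fold.
Codon 2 CUC (Leu): third position 4-fold.
Codon 3 CCU (Pro): third position 4-fold.
Codon 4 UCG (Ser): third position 4-fold.
Codon 5 CGA (Arg): third position 4-fold.
Codon 6 UCU (Ser): third position 4-fold.
Codon 7 ACC (Thr): third position 4-fold.
Codon 8 AGC (Ser): third position 2-fold.
Four-fold degenerate third positions: 6.

6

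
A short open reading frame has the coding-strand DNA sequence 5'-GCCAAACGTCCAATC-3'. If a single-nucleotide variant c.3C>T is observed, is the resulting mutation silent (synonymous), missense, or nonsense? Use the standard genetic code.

Position 3 falls in codon 1: GCC → Ala.
After the substitution the codon is GCT → Ala.
Both encode Ala, so the change is synonymous.

silent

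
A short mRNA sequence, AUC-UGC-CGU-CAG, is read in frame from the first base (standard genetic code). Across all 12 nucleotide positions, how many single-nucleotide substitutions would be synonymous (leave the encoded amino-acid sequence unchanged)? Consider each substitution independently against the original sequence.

Codon 1 (AUC, Ile): 2 synonymous substitutions.
Codon 2 (UGC, Cys): 1 synonymous substitution.
Codon 3 (CGU, Arg): 3 synonymous substitutions.
Codon 4 (CAG, Gln): 1 synonymous substitution.
Total: 2 + 1 + 3 + 1 = 7.

7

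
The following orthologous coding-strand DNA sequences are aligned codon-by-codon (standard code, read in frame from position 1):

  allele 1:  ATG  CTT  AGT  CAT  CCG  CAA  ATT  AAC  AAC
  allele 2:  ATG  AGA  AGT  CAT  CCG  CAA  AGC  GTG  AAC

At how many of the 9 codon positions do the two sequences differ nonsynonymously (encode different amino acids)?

Codon 1: ATG Met / ATG Met — identical.
Codon 2: CTT Leu / AGA Arg — nonsynonymous.
Codon 3: AGT Ser / AGT Ser — identical.
Codon 4: CAT His / CAT His — identical.
Codon 5: CCG Pro / CCG Pro — identical.
Codon 6: CAA Gln / CAA Gln — identical.
Codon 7: ATT Ile / AGC Ser — nonsynonymous.
Codon 8: AAC Asn / GTG Val — nonsynonymous.
Codon 9: AAC Asn / AAC Asn — identical.
Nonsynonymous differences: 3.

3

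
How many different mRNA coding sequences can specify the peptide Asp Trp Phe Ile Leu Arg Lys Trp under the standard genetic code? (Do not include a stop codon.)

Asp: 2 codons.
Trp: 1 codon.
Phe: 2 codons.
Ile: 3 codons.
Leu: 6 codons.
Arg: 6 codons.
Lys: 2 codons.
Trp: 1 codon.
2 × 1 × 2 × 3 × 6 × 6 × 2 × 1 = 864.

864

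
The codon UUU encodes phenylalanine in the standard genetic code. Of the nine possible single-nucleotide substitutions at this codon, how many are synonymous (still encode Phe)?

1

Position 1: none → 0 synonymous.
Position 2: none → 0 synonymous.
Position 3: UUC → 1 synonymous.
Total: 0 + 0 + 1 = 1.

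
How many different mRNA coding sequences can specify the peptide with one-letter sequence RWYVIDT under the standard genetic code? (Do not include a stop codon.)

Arg: 6 codons.
Trp: 1 codon.
Tyr: 2 codons.
Val: 4 codons.
Ile: 3 codons.
Asp: 2 codons.
Thr: 4 codons.
6 × 1 × 2 × 4 × 3 × 2 × 4 = 1152.

1152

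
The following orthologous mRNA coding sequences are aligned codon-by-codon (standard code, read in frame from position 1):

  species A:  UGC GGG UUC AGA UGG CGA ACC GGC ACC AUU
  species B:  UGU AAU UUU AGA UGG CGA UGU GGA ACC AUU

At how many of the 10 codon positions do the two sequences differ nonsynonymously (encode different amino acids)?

Codon 1: UGC Cys / UGU Cys — synonymous.
Codon 2: GGG Gly / AAU Asn — nonsynonymous.
Codon 3: UUC Phe / UUU Phe — synonymous.
Codon 4: AGA Arg / AGA Arg — identical.
Codon 5: UGG Trp / UGG Trp — identical.
Codon 6: CGA Arg / CGA Arg — identical.
Codon 7: ACC Thr / UGU Cys — nonsynonymous.
Codon 8: GGC Gly / GGA Gly — synonymous.
Codon 9: ACC Thr / ACC Thr — identical.
Codon 10: AUU Ile / AUU Ile — identical.
Nonsynonymous differences: 2.

2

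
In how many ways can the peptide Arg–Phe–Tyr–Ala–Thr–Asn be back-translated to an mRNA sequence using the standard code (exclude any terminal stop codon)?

768

Arg: 6 codons.
Phe: 2 codons.
Tyr: 2 codons.
Ala: 4 codons.
Thr: 4 codons.
Asn: 2 codons.
6 × 2 × 2 × 4 × 4 × 2 = 768.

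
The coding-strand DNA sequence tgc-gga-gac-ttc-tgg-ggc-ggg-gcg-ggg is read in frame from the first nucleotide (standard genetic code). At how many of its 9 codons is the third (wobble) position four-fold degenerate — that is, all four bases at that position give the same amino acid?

5

Codon 1 TGC (Cys): third position 2-fold.
Codon 2 GGA (Gly): third position 4-fold.
Codon 3 GAC (Asp): third position 2-fold.
Codon 4 TTC (Phe): third position 2-fold.
Codon 5 TGG (Trp): third position 1-fold.
Codon 6 GGC (Gly): third position 4-fold.
Codon 7 GGG (Gly): third position 4-fold.
Codon 8 GCG (Ala): third position 4-fold.
Codon 9 GGG (Gly): third position 4-fold.
Four-fold degenerate third positions: 5.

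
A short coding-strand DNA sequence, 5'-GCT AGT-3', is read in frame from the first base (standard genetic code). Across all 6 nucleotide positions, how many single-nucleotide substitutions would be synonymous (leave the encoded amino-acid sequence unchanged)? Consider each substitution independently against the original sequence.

Codon 1 (GCT, Ala): 3 synonymous substitutions.
Codon 2 (AGT, Ser): 1 synonymous substitution.
Total: 3 + 1 = 4.

4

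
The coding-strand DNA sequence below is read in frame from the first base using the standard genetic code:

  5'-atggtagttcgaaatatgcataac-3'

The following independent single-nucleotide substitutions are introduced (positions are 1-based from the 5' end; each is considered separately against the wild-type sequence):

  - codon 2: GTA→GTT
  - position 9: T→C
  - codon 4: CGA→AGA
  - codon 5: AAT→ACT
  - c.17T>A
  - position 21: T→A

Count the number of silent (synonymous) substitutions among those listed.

3

Codon 2: GTA (Val) → GTT (Val) — synonymous.
Codon 3: GTT (Val) → GTC (Val) — synonymous.
Codon 4: CGA (Arg) → AGA (Arg) — synonymous.
Codon 5: AAT (Asn) → ACT (Thr) — missense.
Codon 6: ATG (Met) → AAG (Lys) — missense.
Codon 7: CAT (His) → CAA (Gln) — missense.
Synonymous: 3 of 6.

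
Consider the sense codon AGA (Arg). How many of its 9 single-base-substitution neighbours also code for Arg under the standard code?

2

Position 1: CGA → 1 synonymous.
Position 2: none → 0 synonymous.
Position 3: AGG → 1 synonymous.
Total: 1 + 0 + 1 = 2.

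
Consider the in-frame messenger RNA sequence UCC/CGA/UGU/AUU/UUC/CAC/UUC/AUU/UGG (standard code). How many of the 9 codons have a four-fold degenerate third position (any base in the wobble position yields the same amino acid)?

Codon 1 UCC (Ser): third position 4-fold.
Codon 2 CGA (Arg): third position 4-fold.
Codon 3 UGU (Cys): third position 2-fold.
Codon 4 AUU (Ile): third position 3-fold.
Codon 5 UUC (Phe): third position 2-fold.
Codon 6 CAC (His): third position 2-fold.
Codon 7 UUC (Phe): third position 2-fold.
Codon 8 AUU (Ile): third position 3-fold.
Codon 9 UGG (Trp): third position 1-fold.
Four-fold degenerate third positions: 2.

2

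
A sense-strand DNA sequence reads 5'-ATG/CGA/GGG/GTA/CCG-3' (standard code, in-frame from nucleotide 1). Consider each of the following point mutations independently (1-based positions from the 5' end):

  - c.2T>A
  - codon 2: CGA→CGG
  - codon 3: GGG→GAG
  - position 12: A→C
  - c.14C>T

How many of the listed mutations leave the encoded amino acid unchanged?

2

Codon 1: ATG (Met) → AAG (Lys) — missense.
Codon 2: CGA (Arg) → CGG (Arg) — synonymous.
Codon 3: GGG (Gly) → GAG (Glu) — missense.
Codon 4: GTA (Val) → GTC (Val) — synonymous.
Codon 5: CCG (Pro) → CTG (Leu) — missense.
Synonymous: 2 of 5.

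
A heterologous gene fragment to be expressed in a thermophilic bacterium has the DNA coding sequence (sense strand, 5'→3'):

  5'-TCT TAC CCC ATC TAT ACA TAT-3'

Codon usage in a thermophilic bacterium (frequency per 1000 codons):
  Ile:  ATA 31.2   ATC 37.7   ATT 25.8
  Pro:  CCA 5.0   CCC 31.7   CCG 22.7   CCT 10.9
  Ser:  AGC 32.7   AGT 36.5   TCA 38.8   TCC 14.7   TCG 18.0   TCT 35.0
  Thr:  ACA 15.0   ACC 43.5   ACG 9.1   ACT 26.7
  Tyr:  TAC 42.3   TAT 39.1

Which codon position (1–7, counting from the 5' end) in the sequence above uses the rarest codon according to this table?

6

Codon 1 TCT (Ser): 35.0 per 1000.
Codon 2 TAC (Tyr): 42.3 per 1000.
Codon 3 CCC (Pro): 31.7 per 1000.
Codon 4 ATC (Ile): 37.7 per 1000.
Codon 5 TAT (Tyr): 39.1 per 1000.
Codon 6 ACA (Thr): 15.0 per 1000.
Codon 7 TAT (Tyr): 39.1 per 1000.
Lowest frequency is 15.0 at codon 6.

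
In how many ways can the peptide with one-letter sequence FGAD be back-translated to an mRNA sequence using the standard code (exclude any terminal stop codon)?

64

Phe: 2 codons.
Gly: 4 codons.
Ala: 4 codons.
Asp: 2 codons.
2 × 4 × 4 × 2 = 64.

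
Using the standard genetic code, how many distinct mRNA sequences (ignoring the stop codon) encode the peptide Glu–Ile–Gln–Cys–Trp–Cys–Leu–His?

576

Glu: 2 codons.
Ile: 3 codons.
Gln: 2 codons.
Cys: 2 codons.
Trp: 1 codon.
Cys: 2 codons.
Leu: 6 codons.
His: 2 codons.
2 × 3 × 2 × 2 × 1 × 2 × 6 × 2 = 576.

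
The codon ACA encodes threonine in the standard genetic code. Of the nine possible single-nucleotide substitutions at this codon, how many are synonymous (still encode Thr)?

Position 1: none → 0 synonymous.
Position 2: none → 0 synonymous.
Position 3: ACU, ACC, ACG → 3 synonymous.
Total: 0 + 0 + 3 = 3.

3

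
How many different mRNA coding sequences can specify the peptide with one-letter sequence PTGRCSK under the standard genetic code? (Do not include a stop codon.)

Pro: 4 codons.
Thr: 4 codons.
Gly: 4 codons.
Arg: 6 codons.
Cys: 2 codons.
Ser: 6 codons.
Lys: 2 codons.
4 × 4 × 4 × 6 × 2 × 6 × 2 = 9216.

9216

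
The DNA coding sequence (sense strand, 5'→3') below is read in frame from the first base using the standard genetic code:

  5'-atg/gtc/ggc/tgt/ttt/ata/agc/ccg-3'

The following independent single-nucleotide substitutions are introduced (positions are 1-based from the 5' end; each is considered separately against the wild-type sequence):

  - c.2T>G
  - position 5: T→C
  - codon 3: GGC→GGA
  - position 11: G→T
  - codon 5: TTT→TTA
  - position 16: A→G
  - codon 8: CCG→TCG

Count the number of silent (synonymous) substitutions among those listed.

Codon 1: ATG (Met) → AGG (Arg) — missense.
Codon 2: GTC (Val) → GCC (Ala) — missense.
Codon 3: GGC (Gly) → GGA (Gly) — synonymous.
Codon 4: TGT (Cys) → TTT (Phe) — missense.
Codon 5: TTT (Phe) → TTA (Leu) — missense.
Codon 6: ATA (Ile) → GTA (Val) — missense.
Codon 8: CCG (Pro) → TCG (Ser) — missense.
Synonymous: 1 of 7.

1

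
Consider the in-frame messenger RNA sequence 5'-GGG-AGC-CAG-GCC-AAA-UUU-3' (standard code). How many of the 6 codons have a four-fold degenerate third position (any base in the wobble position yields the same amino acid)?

2

Codon 1 GGG (Gly): third position 4-fold.
Codon 2 AGC (Ser): third position 2-fold.
Codon 3 CAG (Gln): third position 2-fold.
Codon 4 GCC (Ala): third position 4-fold.
Codon 5 AAA (Lys): third position 2-fold.
Codon 6 UUU (Phe): third position 2-fold.
Four-fold degenerate third positions: 2.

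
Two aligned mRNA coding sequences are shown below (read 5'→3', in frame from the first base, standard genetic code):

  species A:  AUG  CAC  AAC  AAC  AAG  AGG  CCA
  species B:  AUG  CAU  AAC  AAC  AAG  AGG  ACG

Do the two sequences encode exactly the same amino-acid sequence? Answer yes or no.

Codon 1: AUG Met / AUG Met — identical.
Codon 2: CAC His / CAU His — synonymous.
Codon 3: AAC Asn / AAC Asn — identical.
Codon 4: AAC Asn / AAC Asn — identical.
Codon 5: AAG Lys / AAG Lys — identical.
Codon 6: AGG Arg / AGG Arg — identical.
Codon 7: CCA Pro / ACG Thr — nonsynonymous.
Nonsynonymous differences: 1 → different protein.

no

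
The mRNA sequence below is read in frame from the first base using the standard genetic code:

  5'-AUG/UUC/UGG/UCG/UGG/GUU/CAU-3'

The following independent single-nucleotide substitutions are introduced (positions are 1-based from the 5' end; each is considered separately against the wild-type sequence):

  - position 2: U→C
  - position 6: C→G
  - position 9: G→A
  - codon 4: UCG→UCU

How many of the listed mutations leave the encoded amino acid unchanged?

1

Codon 1: AUG (Met) → ACG (Thr) — missense.
Codon 2: UUC (Phe) → UUG (Leu) — missense.
Codon 3: UGG (Trp) → UGA (Stop) — nonsense.
Codon 4: UCG (Ser) → UCU (Ser) — synonymous.
Synonymous: 1 of 4.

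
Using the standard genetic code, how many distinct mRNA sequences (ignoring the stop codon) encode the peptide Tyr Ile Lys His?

Tyr: 2 codons.
Ile: 3 codons.
Lys: 2 codons.
His: 2 codons.
2 × 3 × 2 × 2 = 24.

24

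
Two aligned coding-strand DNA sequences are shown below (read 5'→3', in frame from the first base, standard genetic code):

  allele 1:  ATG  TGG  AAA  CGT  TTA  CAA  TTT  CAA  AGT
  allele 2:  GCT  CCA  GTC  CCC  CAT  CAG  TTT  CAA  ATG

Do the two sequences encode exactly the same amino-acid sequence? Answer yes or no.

no

Codon 1: ATG Met / GCT Ala — nonsynonymous.
Codon 2: TGG Trp / CCA Pro — nonsynonymous.
Codon 3: AAA Lys / GTC Val — nonsynonymous.
Codon 4: CGT Arg / CCC Pro — nonsynonymous.
Codon 5: TTA Leu / CAT His — nonsynonymous.
Codon 6: CAA Gln / CAG Gln — synonymous.
Codon 7: TTT Phe / TTT Phe — identical.
Codon 8: CAA Gln / CAA Gln — identical.
Codon 9: AGT Ser / ATG Met — nonsynonymous.
Nonsynonymous differences: 6 → different protein.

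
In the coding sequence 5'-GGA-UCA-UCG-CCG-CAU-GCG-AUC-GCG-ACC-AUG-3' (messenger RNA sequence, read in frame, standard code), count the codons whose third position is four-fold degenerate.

Codon 1 GGA (Gly): third position 4-fold.
Codon 2 UCA (Ser): third position 4-fold.
Codon 3 UCG (Ser): third position 4-fold.
Codon 4 CCG (Pro): third position 4-fold.
Codon 5 CAU (His): third position 2-fold.
Codon 6 GCG (Ala): third position 4-fold.
Codon 7 AUC (Ile): third position 3-fold.
Codon 8 GCG (Ala): third position 4-fold.
Codon 9 ACC (Thr): third position 4-fold.
Codon 10 AUG (Met): third position 1-fold.
Four-fold degenerate third positions: 7.

7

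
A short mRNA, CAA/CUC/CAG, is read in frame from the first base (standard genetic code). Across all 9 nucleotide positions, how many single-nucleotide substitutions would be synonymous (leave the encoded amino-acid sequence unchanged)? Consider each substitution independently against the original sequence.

Codon 1 (CAA, Gln): 1 synonymous substitution.
Codon 2 (CUC, Leu): 3 synonymous substitutions.
Codon 3 (CAG, Gln): 1 synonymous substitution.
Total: 1 + 3 + 1 = 5.

5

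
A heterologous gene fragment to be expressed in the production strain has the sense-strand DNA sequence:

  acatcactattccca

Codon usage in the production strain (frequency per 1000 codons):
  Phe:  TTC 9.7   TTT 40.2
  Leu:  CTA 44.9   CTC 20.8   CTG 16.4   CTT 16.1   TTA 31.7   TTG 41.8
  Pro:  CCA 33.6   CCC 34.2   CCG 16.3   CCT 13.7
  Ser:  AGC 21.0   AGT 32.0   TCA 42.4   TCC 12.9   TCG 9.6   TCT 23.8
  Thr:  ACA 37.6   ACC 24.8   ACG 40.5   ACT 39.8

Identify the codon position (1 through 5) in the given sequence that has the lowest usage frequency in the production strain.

Codon 1 ACA (Thr): 37.6 per 1000.
Codon 2 TCA (Ser): 42.4 per 1000.
Codon 3 CTA (Leu): 44.9 per 1000.
Codon 4 TTC (Phe): 9.7 per 1000.
Codon 5 CCA (Pro): 33.6 per 1000.
Lowest frequency is 9.7 at codon 4.

4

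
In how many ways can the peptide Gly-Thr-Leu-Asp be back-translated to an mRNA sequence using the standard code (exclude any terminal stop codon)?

192

Gly: 4 codons.
Thr: 4 codons.
Leu: 6 codons.
Asp: 2 codons.
4 × 4 × 6 × 2 = 192.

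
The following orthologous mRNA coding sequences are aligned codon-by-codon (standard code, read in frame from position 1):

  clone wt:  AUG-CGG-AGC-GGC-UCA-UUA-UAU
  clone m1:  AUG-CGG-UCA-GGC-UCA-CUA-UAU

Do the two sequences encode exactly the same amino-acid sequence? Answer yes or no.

yes

Codon 1: AUG Met / AUG Met — identical.
Codon 2: CGG Arg / CGG Arg — identical.
Codon 3: AGC Ser / UCA Ser — synonymous.
Codon 4: GGC Gly / GGC Gly — identical.
Codon 5: UCA Ser / UCA Ser — identical.
Codon 6: UUA Leu / CUA Leu — synonymous.
Codon 7: UAU Tyr / UAU Tyr — identical.
Nonsynonymous differences: 0 → same protein.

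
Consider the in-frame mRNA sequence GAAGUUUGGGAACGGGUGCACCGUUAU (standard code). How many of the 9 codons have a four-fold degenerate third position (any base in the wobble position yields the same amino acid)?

4

Codon 1 GAA (Glu): third position 2-fold.
Codon 2 GUU (Val): third position 4-fold.
Codon 3 UGG (Trp): third position 1-fold.
Codon 4 GAA (Glu): third position 2-fold.
Codon 5 CGG (Arg): third position 4-fold.
Codon 6 GUG (Val): third position 4-fold.
Codon 7 CAC (His): third position 2-fold.
Codon 8 CGU (Arg): third position 4-fold.
Codon 9 UAU (Tyr): third position 2-fold.
Four-fold degenerate third positions: 4.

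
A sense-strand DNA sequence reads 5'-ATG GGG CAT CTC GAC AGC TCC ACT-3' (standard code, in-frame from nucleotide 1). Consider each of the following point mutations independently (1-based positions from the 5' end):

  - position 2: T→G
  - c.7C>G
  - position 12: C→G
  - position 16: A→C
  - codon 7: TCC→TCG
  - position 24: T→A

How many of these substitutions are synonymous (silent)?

Codon 1: ATG (Met) → AGG (Arg) — missense.
Codon 3: CAT (His) → GAT (Asp) — missense.
Codon 4: CTC (Leu) → CTG (Leu) — synonymous.
Codon 6: AGC (Ser) → CGC (Arg) — missense.
Codon 7: TCC (Ser) → TCG (Ser) — synonymous.
Codon 8: ACT (Thr) → ACA (Thr) — synonymous.
Synonymous: 3 of 6.

3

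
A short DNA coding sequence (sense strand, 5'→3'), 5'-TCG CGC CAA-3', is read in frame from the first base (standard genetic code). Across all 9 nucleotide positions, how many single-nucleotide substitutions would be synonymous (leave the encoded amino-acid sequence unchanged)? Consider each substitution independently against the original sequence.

Codon 1 (TCG, Ser): 3 synonymous substitutions.
Codon 2 (CGC, Arg): 3 synonymous substitutions.
Codon 3 (CAA, Gln): 1 synonymous substitution.
Total: 3 + 3 + 1 = 7.

7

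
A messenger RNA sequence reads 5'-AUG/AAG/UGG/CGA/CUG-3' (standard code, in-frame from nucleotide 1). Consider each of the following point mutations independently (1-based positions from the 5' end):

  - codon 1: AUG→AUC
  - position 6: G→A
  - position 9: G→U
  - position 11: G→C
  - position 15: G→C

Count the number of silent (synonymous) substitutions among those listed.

Codon 1: AUG (Met) → AUC (Ile) — missense.
Codon 2: AAG (Lys) → AAA (Lys) — synonymous.
Codon 3: UGG (Trp) → UGU (Cys) — missense.
Codon 4: CGA (Arg) → CCA (Pro) — missense.
Codon 5: CUG (Leu) → CUC (Leu) — synonymous.
Synonymous: 2 of 5.

2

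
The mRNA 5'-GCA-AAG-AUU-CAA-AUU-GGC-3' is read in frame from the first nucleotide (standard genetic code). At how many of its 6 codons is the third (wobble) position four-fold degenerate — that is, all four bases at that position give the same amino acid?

Codon 1 GCA (Ala): third position 4-fold.
Codon 2 AAG (Lys): third position 2-fold.
Codon 3 AUU (Ile): third position 3-fold.
Codon 4 CAA (Gln): third position 2-fold.
Codon 5 AUU (Ile): third position 3-fold.
Codon 6 GGC (Gly): third position 4-fold.
Four-fold degenerate third positions: 2.

2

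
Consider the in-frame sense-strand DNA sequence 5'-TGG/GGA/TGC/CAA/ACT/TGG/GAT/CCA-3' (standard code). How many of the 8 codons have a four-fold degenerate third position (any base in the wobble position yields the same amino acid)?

Codon 1 TGG (Trp): third position 1-fold.
Codon 2 GGA (Gly): third position 4-fold.
Codon 3 TGC (Cys): third position 2-fold.
Codon 4 CAA (Gln): third position 2-fold.
Codon 5 ACT (Thr): third position 4-fold.
Codon 6 TGG (Trp): third position 1-fold.
Codon 7 GAT (Asp): third position 2-fold.
Codon 8 CCA (Pro): third position 4-fold.
Four-fold degenerate third positions: 3.

3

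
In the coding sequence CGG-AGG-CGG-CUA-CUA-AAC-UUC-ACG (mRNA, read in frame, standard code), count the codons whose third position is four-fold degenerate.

Codon 1 CGG (Arg): third position 4-fold.
Codon 2 AGG (Arg): third position 2-fold.
Codon 3 CGG (Arg): third position 4-fold.
Codon 4 CUA (Leu): third position 4-fold.
Codon 5 CUA (Leu): third position 4-fold.
Codon 6 AAC (Asn): third position 2-fold.
Codon 7 UUC (Phe): third position 2-fold.
Codon 8 ACG (Thr): third position 4-fold.
Four-fold degenerate third positions: 5.

5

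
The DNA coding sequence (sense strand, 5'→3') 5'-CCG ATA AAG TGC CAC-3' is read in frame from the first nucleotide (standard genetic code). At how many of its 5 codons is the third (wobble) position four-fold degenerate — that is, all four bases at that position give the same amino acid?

Codon 1 CCG (Pro): third position 4-fold.
Codon 2 ATA (Ile): third position 3-fold.
Codon 3 AAG (Lys): third position 2-fold.
Codon 4 TGC (Cys): third position 2-fold.
Codon 5 CAC (His): third position 2-fold.
Four-fold degenerate third positions: 1.

1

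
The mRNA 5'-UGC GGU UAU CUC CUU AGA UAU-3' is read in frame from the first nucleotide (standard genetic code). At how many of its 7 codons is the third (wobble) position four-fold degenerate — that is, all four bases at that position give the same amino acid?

Codon 1 UGC (Cys): third position 2-fold.
Codon 2 GGU (Gly): third position 4-fold.
Codon 3 UAU (Tyr): third position 2-fold.
Codon 4 CUC (Leu): third position 4-fold.
Codon 5 CUU (Leu): third position 4-fold.
Codon 6 AGA (Arg): third position 2-fold.
Codon 7 UAU (Tyr): third position 2-fold.
Four-fold degenerate third positions: 3.

3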